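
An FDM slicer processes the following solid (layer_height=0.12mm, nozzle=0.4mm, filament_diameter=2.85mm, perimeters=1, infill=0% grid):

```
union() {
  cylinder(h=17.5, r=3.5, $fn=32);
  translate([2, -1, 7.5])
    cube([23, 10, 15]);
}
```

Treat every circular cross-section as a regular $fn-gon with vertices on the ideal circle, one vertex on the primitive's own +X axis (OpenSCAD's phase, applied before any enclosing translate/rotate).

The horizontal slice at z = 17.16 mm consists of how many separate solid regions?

At z = 17.16 mm: the cylinder: section is a regular 32-gon, circumradius r=3.5; the 23×10 cube at (2, -1) contributes its full rectangle; Combining (union): the regions partially overlap (shared area 4.43 mm²), so overlapping operands fuse into one piece — 1 connected region. The result has 1 disconnected region.

1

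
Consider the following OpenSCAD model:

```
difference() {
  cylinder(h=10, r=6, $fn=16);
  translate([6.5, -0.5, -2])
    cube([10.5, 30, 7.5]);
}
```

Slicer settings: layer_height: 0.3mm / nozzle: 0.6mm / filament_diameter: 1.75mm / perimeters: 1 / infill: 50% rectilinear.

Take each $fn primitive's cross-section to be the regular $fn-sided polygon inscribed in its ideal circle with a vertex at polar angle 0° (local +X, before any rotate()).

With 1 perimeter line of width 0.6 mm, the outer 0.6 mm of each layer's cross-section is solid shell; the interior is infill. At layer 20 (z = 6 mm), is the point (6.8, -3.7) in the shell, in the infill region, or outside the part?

outside

At z = 6 mm: the r=6 cylinder contributes a regular 16-gon of circumradius 6; the cube at (6.5, -0.5) does not reach this height (z outside [-2, 5.5]); Subtracting the remaining from the first: none of the subtracted shapes is present at this height, so the r=6 cylinder is unchanged — 1 connected region. Overall, the cross-section is a single solid region. The nearest boundary edge runs (4.24, -4.24)→(5.54, -2.30); distance from the point to it = 1.82 mm. The point is not inside any of the regions above, so it lies outside the cross-section (1.82 mm from the nearest boundary).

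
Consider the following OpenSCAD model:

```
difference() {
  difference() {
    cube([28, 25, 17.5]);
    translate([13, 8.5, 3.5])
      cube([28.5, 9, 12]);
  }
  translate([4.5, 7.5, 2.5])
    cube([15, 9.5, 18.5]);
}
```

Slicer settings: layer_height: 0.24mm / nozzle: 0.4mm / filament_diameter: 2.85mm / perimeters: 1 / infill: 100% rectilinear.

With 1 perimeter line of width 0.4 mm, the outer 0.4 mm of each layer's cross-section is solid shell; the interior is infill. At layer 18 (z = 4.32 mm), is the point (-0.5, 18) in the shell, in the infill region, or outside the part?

outside

At z = 4.32 mm: the cube (footprint 28×25) is included at this height; the cube at (13, 8.5) is present — its section is the full 28.5×9 rectangle; Taking the first minus the rest: starting from the 28×25 cube, the 28.5×9 cube at (13, 8.5) partially overlaps it — only the 135.00 mm² overlap (of its 256.50 mm²) is removed, clipping the outline — 1 connected region; the 15×9.5 cube at (4.5, 7.5) contributes its full rectangle; Taking the first minus the rest: starting from that combined region, the 15×9.5 cube at (4.5, 7.5) partially overlaps it — only the 87.25 mm² overlap (of its 142.50 mm²) is removed, clipping the outline — 1 connected region. Overall, the cross-section is a single solid region. The nearest boundary edge runs (0.00, 0.00)→(0.00, 25.00); distance from the point to it = 0.50 mm. The point is not inside any of the regions above, so it lies outside the cross-section (0.50 mm from the nearest boundary).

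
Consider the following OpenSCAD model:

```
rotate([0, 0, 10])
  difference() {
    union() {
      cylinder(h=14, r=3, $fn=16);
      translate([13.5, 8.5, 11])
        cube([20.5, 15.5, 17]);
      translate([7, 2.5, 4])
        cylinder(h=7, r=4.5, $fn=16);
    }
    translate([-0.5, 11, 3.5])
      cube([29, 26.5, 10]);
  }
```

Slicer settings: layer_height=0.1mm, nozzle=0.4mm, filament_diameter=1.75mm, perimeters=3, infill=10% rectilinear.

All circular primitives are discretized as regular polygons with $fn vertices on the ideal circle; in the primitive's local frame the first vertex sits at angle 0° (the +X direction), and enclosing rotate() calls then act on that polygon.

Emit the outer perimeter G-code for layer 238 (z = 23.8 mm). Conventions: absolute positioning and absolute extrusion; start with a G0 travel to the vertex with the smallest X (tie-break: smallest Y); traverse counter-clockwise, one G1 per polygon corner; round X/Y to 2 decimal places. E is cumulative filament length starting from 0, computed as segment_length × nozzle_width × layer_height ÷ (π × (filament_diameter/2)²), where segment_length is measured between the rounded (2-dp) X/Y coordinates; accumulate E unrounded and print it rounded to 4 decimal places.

G0 X9.13 Y25.98 Z23.80
G1 X11.82 Y10.72 E0.2577
G1 X32.01 Y14.27 E0.5986
G1 X29.32 Y29.54 E0.8565
G1 X9.13 Y25.98 E1.1974

At z = 23.8 mm: the cylinder is not intersected at this z (z outside [0, 14]); the cube at (13.5, 8.5) (footprint 20.5×15.5) is included at this height; the cylinder at (7, 2.5) does not reach this height (z outside [4, 11]); Merging all regions: only the 20.5×15.5 cube at (13.5, 8.5) is present, so the union is just that shape — 1 connected region; the cube at (-0.5, 11) does not reach this height (z outside [3.5, 13.5]); Subtracting the remaining from the first: none of the subtracted shapes is present at this height, so that combined region is unchanged — 1 connected region; (rotated 10° about Z; rotation is an isometry so areas/perimeters/island counts are preserved). The outline is a single polygon with 4 vertices. Extrusion per mm of travel: 0.4 × 0.1 / (π × 0.875²) = 0.016630. Accumulating E over each segment gives final E = 1.1974.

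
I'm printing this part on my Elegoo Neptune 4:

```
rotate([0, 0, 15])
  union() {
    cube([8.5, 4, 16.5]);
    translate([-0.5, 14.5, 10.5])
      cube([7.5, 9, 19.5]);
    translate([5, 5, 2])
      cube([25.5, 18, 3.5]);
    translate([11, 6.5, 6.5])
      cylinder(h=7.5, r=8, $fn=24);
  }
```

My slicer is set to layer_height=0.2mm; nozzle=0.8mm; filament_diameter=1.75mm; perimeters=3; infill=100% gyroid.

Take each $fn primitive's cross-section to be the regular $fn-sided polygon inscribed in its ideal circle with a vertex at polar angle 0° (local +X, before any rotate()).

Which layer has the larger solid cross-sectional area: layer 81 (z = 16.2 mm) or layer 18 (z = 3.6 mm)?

layer 18 (z = 3.6 mm)

Layer 81 (z = 16.2): the 8.5×4 cube contributes its full rectangle (area 34.00 mm²); the cube at (-0.5, 14.5) (footprint 7.5×9) is included at this height (area 67.50 mm²); the cube at (5, 5) does not reach this height (z outside [2, 5.5]); the cylinder at (11, 6.5) is not intersected at this z (z outside [6.5, 14]); Taking the union: the 2 present regions are separate (no shared area or edge), so areas and boundary lengths simply add and each stays a separate island — area = 101.50 mm²; (whole slice rotated 15° about Z — lengths, areas and connectivity unchanged). So its area = 101.50 mm². Layer 18 (z = 3.6): the 8.5×4 cube contributes its full rectangle (area 34.00 mm²); the cube at (-0.5, 14.5) does not reach this height (z outside [10.5, 30]); the cube at (5, 5) is present — its section is the full 25.5×18 rectangle (area 459.00 mm²); the cylinder at (11, 6.5) is not intersected at this z (z outside [6.5, 14]); Taking the union: the 2 present regions are separate (no shared area or edge), so areas and boundary lengths simply add and each stays a separate island — area = 493.00 mm²; (whole slice rotated 15° about Z — lengths, areas and connectivity unchanged). So its area = 493.00 mm². Layer 18 is larger (493.00 vs 101.50 mm²).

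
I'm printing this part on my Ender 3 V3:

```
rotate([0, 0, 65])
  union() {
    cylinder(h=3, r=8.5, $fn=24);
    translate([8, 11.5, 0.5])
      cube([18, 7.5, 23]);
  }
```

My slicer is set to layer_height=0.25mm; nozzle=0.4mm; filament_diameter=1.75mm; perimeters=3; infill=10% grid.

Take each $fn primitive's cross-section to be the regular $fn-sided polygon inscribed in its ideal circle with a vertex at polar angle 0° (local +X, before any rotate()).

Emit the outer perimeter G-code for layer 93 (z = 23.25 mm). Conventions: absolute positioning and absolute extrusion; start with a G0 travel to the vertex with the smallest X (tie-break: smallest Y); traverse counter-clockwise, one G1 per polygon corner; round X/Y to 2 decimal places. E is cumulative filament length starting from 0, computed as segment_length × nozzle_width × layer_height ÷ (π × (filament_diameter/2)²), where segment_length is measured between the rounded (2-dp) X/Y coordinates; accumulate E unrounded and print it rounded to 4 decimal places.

G0 X-13.84 Y15.28 Z23.25
G1 X-7.04 Y12.11 E0.3119
G1 X0.57 Y28.42 E1.0602
G1 X-6.23 Y31.59 E1.3721
G1 X-13.84 Y15.28 E2.1204

At z = 23.25 mm: the cylinder is not intersected at this z (z outside [0, 3]); the 18×7.5 cube at (8, 11.5) contributes its full rectangle; Combining (union): only the 18×7.5 cube at (8, 11.5) is present, so the union is just that shape — 1 connected region; (whole slice rotated 65° about Z — lengths, areas and connectivity unchanged). The outline is a single polygon with 4 vertices. Extrusion per mm of travel: 0.4 × 0.25 / (π × 0.875²) = 0.041575. Accumulating E over each segment gives final E = 2.1204.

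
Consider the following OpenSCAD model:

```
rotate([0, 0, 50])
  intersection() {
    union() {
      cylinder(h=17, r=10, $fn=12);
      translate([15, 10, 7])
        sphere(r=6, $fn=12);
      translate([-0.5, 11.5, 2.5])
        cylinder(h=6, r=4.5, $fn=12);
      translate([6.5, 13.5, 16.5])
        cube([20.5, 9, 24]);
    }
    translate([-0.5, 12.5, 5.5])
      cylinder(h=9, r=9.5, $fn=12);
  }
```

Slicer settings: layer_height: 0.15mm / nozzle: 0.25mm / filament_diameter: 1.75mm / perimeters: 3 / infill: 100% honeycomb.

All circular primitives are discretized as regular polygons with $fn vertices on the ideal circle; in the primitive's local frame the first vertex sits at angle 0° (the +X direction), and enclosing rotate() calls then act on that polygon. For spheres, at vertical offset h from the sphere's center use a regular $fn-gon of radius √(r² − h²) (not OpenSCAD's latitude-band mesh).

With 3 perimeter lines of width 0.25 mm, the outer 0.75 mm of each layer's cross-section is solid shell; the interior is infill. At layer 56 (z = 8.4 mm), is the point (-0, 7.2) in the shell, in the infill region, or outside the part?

At z = 8.4 mm: the r=10 cylinder contributes a regular 12-gon of circumradius 10; the r=6 sphere at (15, 10) slices to a regular 12-gon of circumradius 5.834 (√(r²−h²) with h=1.4 from center); the r=4.5 cylinder at (-0.5, 11.5) gives a regular 12-gon of circumradius 4.5 (constant along its height); the cube at (6.5, 13.5) is absent (z outside [16.5, 40.5]); Taking the union: the regions partially overlap (shared area 13.27 mm²), so overlapping operands fuse into one piece — 2 connected regions; the cylinder at (-0.5, 12.5): section is a regular 12-gon, circumradius r=9.5; Taking the intersection: the r=9.5 cylinder at (-0.5, 12.5) partially overlaps the result so far; clipping to the common part keeps 112.47 mm² — 1 connected region; (whole slice rotated 50° about Z — lengths, areas and connectivity unchanged). Overall, the cross-section is a single solid region. Undo the 50° rotation: the query point maps to (5.516, 4.628) in the un-rotated model frame. The nearest boundary edge runs (6.82, 6.84)→(4.25, 4.27); distance from the point to it = 0.64 mm. The point is not inside any of the regions above, so it lies outside the cross-section (0.64 mm from the nearest boundary).

outside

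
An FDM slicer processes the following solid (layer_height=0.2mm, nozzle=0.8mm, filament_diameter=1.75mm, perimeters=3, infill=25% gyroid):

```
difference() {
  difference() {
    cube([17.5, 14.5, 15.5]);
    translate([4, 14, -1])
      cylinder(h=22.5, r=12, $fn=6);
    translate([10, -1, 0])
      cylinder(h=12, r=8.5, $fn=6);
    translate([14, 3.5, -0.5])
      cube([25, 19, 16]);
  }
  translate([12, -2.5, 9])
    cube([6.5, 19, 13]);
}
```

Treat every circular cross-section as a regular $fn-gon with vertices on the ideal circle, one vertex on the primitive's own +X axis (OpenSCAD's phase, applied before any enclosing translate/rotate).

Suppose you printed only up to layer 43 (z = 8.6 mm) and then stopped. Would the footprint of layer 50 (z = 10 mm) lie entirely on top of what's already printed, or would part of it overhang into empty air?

Compare the two slices. At z = 8.6: the cube (footprint 17.5×14.5) is included at this height (area 253.75 mm²); the r=12 cylinder at (4, 14) contributes a regular 6-gon of circumradius 12 (area = (6/2)·12.000²·sin(360°/6) = 374.12 mm²); the cylinder at (10, -1): section is a regular 6-gon, circumradius r=8.5 (area = (6/2)·8.500²·sin(360°/6) = 187.71 mm²); the cube at (14, 3.5) is present — its section is the full 25×19 rectangle (area 475.00 mm²); After the difference (first − rest): starting from the 17.5×14.5 cube (253.75 mm²), the r=12 cylinder at (4, 14) partially overlaps it — only the 143.03 mm² overlap (of its 374.12 mm²) is removed, clipping the outline; the r=8.5 cylinder at (10, -1) partially overlaps it — only the 61.20 mm² overlap (of its 187.71 mm²) is removed, clipping the outline; the 25×19 cube at (14, 3.5) partially overlaps it — only the 31.03 mm² overlap (of its 475.00 mm²) is removed, clipping the outline — area = 18.49 mm²; the cube at (12, -2.5) does not reach this height (z outside [9, 22]); Taking the first minus the rest: none of the subtracted shapes is present at this height, so that combined region is unchanged — area = 18.49 mm². At z = 10: the cube (footprint 17.5×14.5) is included at this height (area 253.75 mm²); the r=12 cylinder at (4, 14) contributes a regular 6-gon of circumradius 12 (area = (6/2)·12.000²·sin(360°/6) = 374.12 mm²); the r=8.5 cylinder at (10, -1) gives a regular 6-gon of circumradius 8.5 (constant along its height) (area = (6/2)·8.500²·sin(360°/6) = 187.71 mm²); the cube at (14, 3.5) (footprint 25×19) is included at this height (area 475.00 mm²); Subtracting the remaining from the first: starting from the 17.5×14.5 cube (253.75 mm²), the r=12 cylinder at (4, 14) partially overlaps it — only the 143.03 mm² overlap (of its 374.12 mm²) is removed, clipping the outline; the r=8.5 cylinder at (10, -1) partially overlaps it — only the 61.20 mm² overlap (of its 187.71 mm²) is removed, clipping the outline; the 25×19 cube at (14, 3.5) partially overlaps it — only the 31.03 mm² overlap (of its 475.00 mm²) is removed, clipping the outline — area = 18.49 mm²; the 6.5×19 cube at (12, -2.5) contributes its full rectangle (area 123.50 mm²); After the difference (first − rest): starting from that combined region (18.49 mm²), the 6.5×19 cube at (12, -2.5) partially overlaps it — only the 7.10 mm² overlap (of its 123.50 mm²) is removed, clipping the outline — area = 11.40 mm². Checking containment: the cross-section at z = 10 is a subset of the cross-section at z = 8.6.

entirely on top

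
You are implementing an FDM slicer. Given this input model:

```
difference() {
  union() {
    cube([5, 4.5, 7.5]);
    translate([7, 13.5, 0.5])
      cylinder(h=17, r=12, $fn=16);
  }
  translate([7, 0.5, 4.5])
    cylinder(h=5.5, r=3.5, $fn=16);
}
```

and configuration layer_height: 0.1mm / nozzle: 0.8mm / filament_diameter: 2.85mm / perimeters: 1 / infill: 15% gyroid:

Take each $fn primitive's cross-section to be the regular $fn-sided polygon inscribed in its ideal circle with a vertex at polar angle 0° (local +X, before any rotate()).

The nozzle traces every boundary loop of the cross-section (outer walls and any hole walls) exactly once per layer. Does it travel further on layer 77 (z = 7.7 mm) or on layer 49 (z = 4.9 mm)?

Layer 77 (z = 7.7): the cube is absent (z outside [0, 7.5]); the r=12 cylinder at (7, 13.5) gives a regular 16-gon of circumradius 12 (constant along its height) (perimeter = 2·16·12.000·sin(180°/16) = 74.91 mm); Taking the union: only the r=12 cylinder at (7, 13.5) is present, so the union is just that shape — boundary = 74.91 mm; the r=3.5 cylinder at (7, 0.5) contributes a regular 16-gon of circumradius 3.5 (perimeter = 2·16·3.500·sin(180°/16) = 21.85 mm); After the difference (first − rest): starting from that combined region, the r=3.5 cylinder at (7, 0.5) partially overlaps it — only the 9.90 mm² overlap (of its 37.50 mm²) is removed, clipping the outline — boundary = 76.23 mm. So its perimeter = 76.23 mm. Layer 49 (z = 4.9): the cube (footprint 5×4.5) is included at this height (perimeter 19.00 mm); the r=12 cylinder at (7, 13.5) contributes a regular 16-gon of circumradius 12 (perimeter = 2·16·12.000·sin(180°/16) = 74.91 mm); Taking the union: the regions partially overlap (shared area 9.16 mm²), so the edge portions inside another operand are dropped and the merged outline is re-measured after clipping — boundary = 80.30 mm; the cylinder at (7, 0.5): section is a regular 16-gon, circumradius r=3.5 (perimeter = 2·16·3.500·sin(180°/16) = 21.85 mm); After the difference (first − rest): starting from that combined region, the r=3.5 cylinder at (7, 0.5) partially overlaps it — only the 12.65 mm² overlap (of its 37.50 mm²) is removed, clipping the outline — boundary = 81.59 mm. So its perimeter = 81.59 mm. Layer 49 is larger (81.59 vs 76.23 mm).

layer 49 (z = 4.9 mm)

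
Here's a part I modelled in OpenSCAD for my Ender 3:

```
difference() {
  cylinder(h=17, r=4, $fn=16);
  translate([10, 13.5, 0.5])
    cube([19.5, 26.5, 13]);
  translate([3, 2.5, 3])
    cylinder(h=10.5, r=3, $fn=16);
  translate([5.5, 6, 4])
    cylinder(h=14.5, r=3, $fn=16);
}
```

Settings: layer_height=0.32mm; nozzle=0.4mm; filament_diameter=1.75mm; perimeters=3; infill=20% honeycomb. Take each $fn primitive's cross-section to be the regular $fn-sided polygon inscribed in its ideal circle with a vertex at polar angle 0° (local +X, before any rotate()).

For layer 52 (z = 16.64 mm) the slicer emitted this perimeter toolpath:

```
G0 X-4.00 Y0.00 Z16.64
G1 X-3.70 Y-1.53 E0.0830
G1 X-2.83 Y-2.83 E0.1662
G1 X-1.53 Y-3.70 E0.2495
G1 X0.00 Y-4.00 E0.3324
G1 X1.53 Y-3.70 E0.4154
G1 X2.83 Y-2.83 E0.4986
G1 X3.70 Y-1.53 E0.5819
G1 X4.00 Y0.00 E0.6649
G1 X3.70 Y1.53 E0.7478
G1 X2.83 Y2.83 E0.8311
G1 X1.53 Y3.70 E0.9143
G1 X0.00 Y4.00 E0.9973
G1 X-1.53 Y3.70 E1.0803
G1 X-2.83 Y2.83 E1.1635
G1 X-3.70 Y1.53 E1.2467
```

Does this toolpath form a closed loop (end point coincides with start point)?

Start point (G0): (-4.00, 0.00). End point (last G1): the path does not return to the start — open.

no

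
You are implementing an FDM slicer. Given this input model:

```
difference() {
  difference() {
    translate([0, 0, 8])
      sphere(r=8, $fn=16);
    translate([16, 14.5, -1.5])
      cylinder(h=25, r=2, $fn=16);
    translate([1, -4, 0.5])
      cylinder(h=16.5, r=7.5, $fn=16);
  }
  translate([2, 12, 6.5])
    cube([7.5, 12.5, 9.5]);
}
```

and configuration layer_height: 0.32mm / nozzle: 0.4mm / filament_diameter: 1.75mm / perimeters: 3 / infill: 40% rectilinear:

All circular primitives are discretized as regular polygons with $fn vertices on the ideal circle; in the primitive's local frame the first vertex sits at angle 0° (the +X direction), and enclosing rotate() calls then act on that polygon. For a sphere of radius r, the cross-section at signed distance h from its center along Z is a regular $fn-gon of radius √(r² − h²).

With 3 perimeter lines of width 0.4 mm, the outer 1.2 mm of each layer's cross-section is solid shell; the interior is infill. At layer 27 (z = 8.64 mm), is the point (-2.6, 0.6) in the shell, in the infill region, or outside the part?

outside

At z = 8.64 mm: the r=8 sphere contributes a regular 16-gon of circumradius √(8²−0.64²) = 7.974; the r=2 cylinder at (16, 14.5) gives a regular 16-gon of circumradius 2 (constant along its height); the r=7.5 cylinder at (1, -4) contributes a regular 16-gon of circumradius 7.5; Subtracting the remaining from the first: starting from the r=8 sphere, the r=2 cylinder at (16, 14.5) misses the remaining region (no effect); the r=7.5 cylinder at (1, -4) partially overlaps it — only the 120.81 mm² overlap (of its 172.21 mm²) is removed, clipping the outline — 1 connected region; the 7.5×12.5 cube at (2, 12) contributes its full rectangle; Subtracting the remaining from the first: starting from the result so far, the 7.5×12.5 cube at (2, 12) misses the remaining region (no effect) — 1 connected region. Overall, the cross-section is a single solid region. The nearest boundary edge runs (-1.87, 2.93)→(-4.30, 1.30); distance from the point to it = 1.53 mm. The point is not inside any of the regions above, so it lies outside the cross-section (1.53 mm from the nearest boundary).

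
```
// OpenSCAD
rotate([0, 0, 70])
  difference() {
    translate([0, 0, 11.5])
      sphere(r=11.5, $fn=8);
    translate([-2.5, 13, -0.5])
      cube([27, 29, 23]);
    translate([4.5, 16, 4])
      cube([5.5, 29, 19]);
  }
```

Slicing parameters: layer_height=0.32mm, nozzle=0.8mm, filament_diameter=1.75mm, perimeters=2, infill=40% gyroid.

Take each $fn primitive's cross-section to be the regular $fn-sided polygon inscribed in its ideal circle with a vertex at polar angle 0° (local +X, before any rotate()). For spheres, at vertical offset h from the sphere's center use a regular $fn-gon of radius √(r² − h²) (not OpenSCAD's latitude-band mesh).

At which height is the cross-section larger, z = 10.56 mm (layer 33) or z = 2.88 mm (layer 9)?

Layer 33 (z = 10.56): the sphere: section is a regular 8-gon, circumradius = √(r²−h²) = √(11.5²−0.94²) = 11.462 (area = (8/2)·11.462²·sin(360°/8) = 371.56 mm²); the 27×29 cube at (-2.5, 13) contributes its full rectangle (area 783.00 mm²); the 5.5×29 cube at (4.5, 16) contributes its full rectangle (area 159.50 mm²); Taking the first minus the rest: starting from the r=11.5 sphere (371.56 mm²), the 27×29 cube at (-2.5, 13) misses the remaining region (no effect); the 5.5×29 cube at (4.5, 16) misses the remaining region (no effect) — area = 371.56 mm²; (rotated 70° about Z; rotation is an isometry so areas/perimeters/island counts are preserved). So its area = 371.56 mm². Layer 9 (z = 2.88): the r=11.5 sphere slices to a regular 8-gon of circumradius 7.612 (√(r²−h²) with h=8.62 from center) (area = (8/2)·7.612²·sin(360°/8) = 163.89 mm²); the cube at (-2.5, 13) is present — its section is the full 27×29 rectangle (area 783.00 mm²); the cube at (4.5, 16) does not reach this height (z outside [4, 23]); Taking the first minus the rest: starting from the r=11.5 sphere (163.89 mm²), the 27×29 cube at (-2.5, 13) misses the remaining region (no effect) — area = 163.89 mm²; (whole slice rotated 70° about Z — lengths, areas and connectivity unchanged). So its area = 163.89 mm². Layer 33 is larger (371.56 vs 163.89 mm²).

layer 33 (z = 10.56 mm)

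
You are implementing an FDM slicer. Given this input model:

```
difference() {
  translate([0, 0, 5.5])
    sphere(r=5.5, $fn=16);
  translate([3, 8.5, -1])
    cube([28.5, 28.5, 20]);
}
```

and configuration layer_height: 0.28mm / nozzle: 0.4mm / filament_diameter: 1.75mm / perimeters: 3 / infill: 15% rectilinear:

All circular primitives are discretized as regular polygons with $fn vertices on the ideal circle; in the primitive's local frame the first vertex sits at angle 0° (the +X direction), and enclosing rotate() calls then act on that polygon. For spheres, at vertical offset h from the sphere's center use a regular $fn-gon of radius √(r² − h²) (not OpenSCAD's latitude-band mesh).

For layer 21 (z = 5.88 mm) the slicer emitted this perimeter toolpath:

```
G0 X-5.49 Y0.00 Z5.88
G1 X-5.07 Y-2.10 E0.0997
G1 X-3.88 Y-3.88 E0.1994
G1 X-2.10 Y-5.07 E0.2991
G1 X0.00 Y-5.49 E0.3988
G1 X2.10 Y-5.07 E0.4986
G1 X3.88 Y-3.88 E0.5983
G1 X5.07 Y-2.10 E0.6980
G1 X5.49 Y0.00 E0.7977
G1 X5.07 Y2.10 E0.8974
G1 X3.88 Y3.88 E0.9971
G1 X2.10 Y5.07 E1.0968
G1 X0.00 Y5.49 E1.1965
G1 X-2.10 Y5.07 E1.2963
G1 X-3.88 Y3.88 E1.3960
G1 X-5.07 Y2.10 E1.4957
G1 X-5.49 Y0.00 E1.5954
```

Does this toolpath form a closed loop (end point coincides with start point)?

Start point (G0): (-5.49, 0.00). End point (last G1): the path returns to the start — closed.

yes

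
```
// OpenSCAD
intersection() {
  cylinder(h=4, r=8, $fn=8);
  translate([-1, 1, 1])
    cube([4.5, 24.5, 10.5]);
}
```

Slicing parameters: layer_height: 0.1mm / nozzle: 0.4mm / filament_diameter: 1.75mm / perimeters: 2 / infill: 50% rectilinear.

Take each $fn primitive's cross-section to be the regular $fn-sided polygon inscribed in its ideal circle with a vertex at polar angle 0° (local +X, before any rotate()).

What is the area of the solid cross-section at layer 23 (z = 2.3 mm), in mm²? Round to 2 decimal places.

At z = 2.3 mm: the r=8 cylinder gives a regular 8-gon of circumradius 8 (constant along its height) (area = (8/2)·8.000²·sin(360°/8) = 181.02 mm²); the 4.5×24.5 cube at (-1, 1) contributes its full rectangle (area 110.25 mm²); After intersecting: the 4.5×24.5 cube at (-1, 1) partially overlaps the r=8 cylinder; clipping to the common part keeps 28.76 mm² — area = 28.76 mm². Overall, the cross-section is a single solid region. Net area = 28.76 mm².

28.76 mm²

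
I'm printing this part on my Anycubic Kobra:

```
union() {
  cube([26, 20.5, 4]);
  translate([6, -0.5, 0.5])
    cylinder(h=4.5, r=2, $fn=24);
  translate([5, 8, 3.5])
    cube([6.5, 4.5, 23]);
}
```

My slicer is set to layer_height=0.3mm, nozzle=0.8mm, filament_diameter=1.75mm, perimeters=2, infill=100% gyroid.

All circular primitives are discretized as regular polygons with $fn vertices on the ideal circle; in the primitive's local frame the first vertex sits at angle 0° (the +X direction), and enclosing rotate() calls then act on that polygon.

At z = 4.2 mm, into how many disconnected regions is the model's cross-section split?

2

At z = 4.2 mm: the cube is not intersected at this z (z outside [0, 4]); the r=2 cylinder at (6, -0.5) contributes a regular 24-gon of circumradius 2; the cube at (5, 8) (footprint 6.5×4.5) is included at this height; Taking the union: the 2 present regions are separate (no shared area or edge), so areas and boundary lengths simply add and each stays a separate island — 2 connected regions. The result has 2 disconnected regions.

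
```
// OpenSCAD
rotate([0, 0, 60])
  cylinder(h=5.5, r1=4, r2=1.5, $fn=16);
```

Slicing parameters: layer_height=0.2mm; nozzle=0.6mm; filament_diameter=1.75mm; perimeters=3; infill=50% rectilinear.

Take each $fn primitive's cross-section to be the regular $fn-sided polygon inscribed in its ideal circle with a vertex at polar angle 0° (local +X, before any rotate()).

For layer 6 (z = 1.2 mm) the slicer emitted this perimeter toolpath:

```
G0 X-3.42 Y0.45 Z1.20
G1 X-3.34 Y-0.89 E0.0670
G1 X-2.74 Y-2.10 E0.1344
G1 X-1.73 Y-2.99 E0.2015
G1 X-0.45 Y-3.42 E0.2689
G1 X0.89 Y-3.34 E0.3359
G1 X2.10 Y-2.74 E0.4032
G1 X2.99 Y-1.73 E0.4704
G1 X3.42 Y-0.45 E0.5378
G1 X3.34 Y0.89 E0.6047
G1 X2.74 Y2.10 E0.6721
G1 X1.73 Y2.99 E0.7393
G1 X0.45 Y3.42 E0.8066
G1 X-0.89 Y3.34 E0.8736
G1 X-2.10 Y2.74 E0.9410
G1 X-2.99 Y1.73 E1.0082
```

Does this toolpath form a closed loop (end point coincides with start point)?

Start point (G0): (-3.42, 0.45). End point (last G1): the path does not return to the start — open.

no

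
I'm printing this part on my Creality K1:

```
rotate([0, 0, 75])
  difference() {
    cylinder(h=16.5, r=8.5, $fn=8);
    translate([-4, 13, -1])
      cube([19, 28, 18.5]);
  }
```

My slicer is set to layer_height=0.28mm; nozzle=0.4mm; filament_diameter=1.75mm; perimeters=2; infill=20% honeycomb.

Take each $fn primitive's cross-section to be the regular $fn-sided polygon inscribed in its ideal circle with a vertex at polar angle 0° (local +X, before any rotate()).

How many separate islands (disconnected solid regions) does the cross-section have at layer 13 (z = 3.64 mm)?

At z = 3.64 mm: the r=8.5 cylinder gives a regular 8-gon of circumradius 8.5 (constant along its height); the 19×28 cube at (-4, 13) contributes its full rectangle; Subtracting the remaining from the first: starting from the r=8.5 cylinder, the 19×28 cube at (-4, 13) misses the remaining region (no effect) — 1 connected region; (whole slice rotated 75° about Z — lengths, areas and connectivity unchanged). Overall, the cross-section is a single solid region. Island count = 1.

1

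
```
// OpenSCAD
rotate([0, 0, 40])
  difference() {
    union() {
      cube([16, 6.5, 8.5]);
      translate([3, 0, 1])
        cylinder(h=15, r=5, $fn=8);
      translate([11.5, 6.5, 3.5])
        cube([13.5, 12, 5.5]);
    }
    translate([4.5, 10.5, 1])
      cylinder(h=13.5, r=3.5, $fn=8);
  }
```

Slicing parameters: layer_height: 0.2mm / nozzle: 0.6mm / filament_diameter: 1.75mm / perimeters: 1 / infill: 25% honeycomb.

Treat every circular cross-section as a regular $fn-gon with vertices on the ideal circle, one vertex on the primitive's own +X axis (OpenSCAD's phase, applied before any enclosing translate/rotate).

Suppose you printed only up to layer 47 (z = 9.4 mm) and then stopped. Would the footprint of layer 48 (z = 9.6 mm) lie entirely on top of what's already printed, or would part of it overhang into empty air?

entirely on top

Compare the two slices. At z = 9.4: the cube does not reach this height (z outside [0, 8.5]); the cylinder at (3, 0): section is a regular 8-gon, circumradius r=5 (area = (8/2)·5.000²·sin(360°/8) = 70.71 mm²); the cube at (11.5, 6.5) is not intersected at this z (z outside [3.5, 9]); Taking the union: only the r=5 cylinder at (3, 0) is present, so the union is just that shape — area = 70.71 mm²; the r=3.5 cylinder at (4.5, 10.5) gives a regular 8-gon of circumradius 3.5 (constant along its height) (area = (8/2)·3.500²·sin(360°/8) = 34.65 mm²); Subtracting the remaining from the first: starting from that combined region (70.71 mm²), the r=3.5 cylinder at (4.5, 10.5) misses the remaining region (no effect) — area = 70.71 mm²; (whole slice rotated 40° about Z — lengths, areas and connectivity unchanged). At z = 9.6: the cube does not reach this height (z outside [0, 8.5]); the r=5 cylinder at (3, 0) contributes a regular 8-gon of circumradius 5 (area = (8/2)·5.000²·sin(360°/8) = 70.71 mm²); the cube at (11.5, 6.5) is absent (z outside [3.5, 9]); Taking the union: only the r=5 cylinder at (3, 0) is present, so the union is just that shape — area = 70.71 mm²; the r=3.5 cylinder at (4.5, 10.5) contributes a regular 8-gon of circumradius 3.5 (area = (8/2)·3.500²·sin(360°/8) = 34.65 mm²); After the difference (first − rest): starting from that combined region (70.71 mm²), the r=3.5 cylinder at (4.5, 10.5) misses the remaining region (no effect) — area = 70.71 mm²; (whole slice rotated 40° about Z — lengths, areas and connectivity unchanged). Checking containment: the cross-section at z = 9.6 is a subset of the cross-section at z = 9.4.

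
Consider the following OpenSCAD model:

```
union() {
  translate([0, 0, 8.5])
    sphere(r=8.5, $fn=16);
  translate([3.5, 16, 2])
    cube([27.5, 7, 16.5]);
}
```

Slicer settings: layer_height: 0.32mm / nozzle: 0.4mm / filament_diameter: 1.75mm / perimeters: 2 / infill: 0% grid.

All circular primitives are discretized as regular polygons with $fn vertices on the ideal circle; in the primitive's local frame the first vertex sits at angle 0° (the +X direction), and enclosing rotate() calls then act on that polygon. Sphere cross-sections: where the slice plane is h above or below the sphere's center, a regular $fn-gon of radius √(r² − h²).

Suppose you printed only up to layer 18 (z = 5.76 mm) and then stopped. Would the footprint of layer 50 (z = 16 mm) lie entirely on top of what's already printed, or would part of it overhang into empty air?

entirely on top

Compare the two slices. At z = 5.76: the sphere: section is a regular 16-gon, circumradius = √(r²−h²) = √(8.5²−2.74²) = 8.046 (area = (16/2)·8.046²·sin(360°/16) = 198.21 mm²); the cube at (3.5, 16) (footprint 27.5×7) is included at this height (area 192.50 mm²); Combining (union): the 2 present regions are separate (no shared area or edge), so areas and boundary lengths simply add and each stays a separate island — area = 390.71 mm². At z = 16: the r=8.5 sphere slices to a regular 16-gon of circumradius 4.000 (√(r²−h²) with h=7.5 from center) (area = (16/2)·4.000²·sin(360°/16) = 48.98 mm²); the 27.5×7 cube at (3.5, 16) contributes its full rectangle (area 192.50 mm²); Taking the union: the 2 present regions are separate (no shared area or edge), so areas and boundary lengths simply add and each stays a separate island — area = 241.48 mm². Checking containment: the cross-section at z = 16 is a subset of the cross-section at z = 5.76.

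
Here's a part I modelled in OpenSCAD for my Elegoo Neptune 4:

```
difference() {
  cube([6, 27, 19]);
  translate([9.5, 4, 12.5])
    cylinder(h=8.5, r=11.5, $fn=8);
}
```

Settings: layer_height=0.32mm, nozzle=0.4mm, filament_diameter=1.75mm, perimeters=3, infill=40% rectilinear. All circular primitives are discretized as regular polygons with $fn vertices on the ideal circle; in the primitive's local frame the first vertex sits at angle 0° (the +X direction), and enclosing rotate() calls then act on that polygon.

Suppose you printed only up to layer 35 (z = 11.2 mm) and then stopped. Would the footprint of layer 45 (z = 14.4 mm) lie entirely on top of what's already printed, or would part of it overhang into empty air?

Compare the two slices. At z = 11.2: the 6×27 cube contributes its full rectangle (area 162.00 mm²); the cylinder at (9.5, 4) is not intersected at this z (z outside [12.5, 21]); After the difference (first − rest): none of the subtracted shapes is present at this height, so the 6×27 cube is unchanged — area = 162.00 mm². At z = 14.4: the cube (footprint 6×27) is included at this height (area 162.00 mm²); the cylinder at (9.5, 4): section is a regular 8-gon, circumradius r=11.5 (area = (8/2)·11.500²·sin(360°/8) = 374.06 mm²); Taking the first minus the rest: starting from the 6×27 cube (162.00 mm²), the r=11.5 cylinder at (9.5, 4) partially overlaps it — only the 74.97 mm² overlap (of its 374.06 mm²) is removed, clipping the outline — area = 87.03 mm². Checking containment: the cross-section at z = 14.4 is a subset of the cross-section at z = 11.2.

entirely on top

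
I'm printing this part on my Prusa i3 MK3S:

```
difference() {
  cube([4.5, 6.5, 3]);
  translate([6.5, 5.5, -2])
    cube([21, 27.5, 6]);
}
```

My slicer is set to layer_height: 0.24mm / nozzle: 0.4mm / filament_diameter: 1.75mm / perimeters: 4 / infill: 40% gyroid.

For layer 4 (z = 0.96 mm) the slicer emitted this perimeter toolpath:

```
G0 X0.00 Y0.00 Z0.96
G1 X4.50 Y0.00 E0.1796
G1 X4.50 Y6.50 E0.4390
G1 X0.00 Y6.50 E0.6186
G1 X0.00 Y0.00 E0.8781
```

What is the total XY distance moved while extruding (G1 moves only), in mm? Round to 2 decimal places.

Sum the Euclidean lengths of each G1 segment: total = 22.00 mm.

22.00 mm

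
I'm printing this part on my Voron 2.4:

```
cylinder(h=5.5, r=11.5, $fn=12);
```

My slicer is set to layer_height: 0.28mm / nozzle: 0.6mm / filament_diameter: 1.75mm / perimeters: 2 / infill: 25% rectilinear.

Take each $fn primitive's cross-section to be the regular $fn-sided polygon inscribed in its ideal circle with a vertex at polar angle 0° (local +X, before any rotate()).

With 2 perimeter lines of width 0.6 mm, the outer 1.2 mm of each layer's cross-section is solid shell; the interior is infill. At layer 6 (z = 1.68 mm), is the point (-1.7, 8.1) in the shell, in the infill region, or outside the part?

infill

At z = 1.68 mm: the r=11.5 cylinder gives a regular 12-gon of circumradius 11.5 (constant along its height). Overall, the cross-section is a single solid region. The nearest boundary edge runs (0.00, 11.50)→(-5.75, 9.96); distance from the point to it = 2.84 mm. The point is inside the cross-section and 2.84 mm from the nearest boundary — more than the 1.2 mm shell width (2 × 0.6), so it's in the infill interior.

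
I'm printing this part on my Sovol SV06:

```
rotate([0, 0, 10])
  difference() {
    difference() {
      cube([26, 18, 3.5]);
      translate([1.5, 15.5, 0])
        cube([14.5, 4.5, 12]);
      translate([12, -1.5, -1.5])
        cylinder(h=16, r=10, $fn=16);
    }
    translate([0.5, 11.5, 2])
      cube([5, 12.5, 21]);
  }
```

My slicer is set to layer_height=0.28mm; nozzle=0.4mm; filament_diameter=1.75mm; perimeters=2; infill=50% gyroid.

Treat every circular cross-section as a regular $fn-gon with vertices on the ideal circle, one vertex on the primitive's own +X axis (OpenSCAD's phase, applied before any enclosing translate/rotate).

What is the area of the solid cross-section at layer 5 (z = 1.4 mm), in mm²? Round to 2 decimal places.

308.23 mm²

At z = 1.4 mm: the 26×18 cube contributes its full rectangle (area 468.00 mm²); the cube at (1.5, 15.5) is present — its section is the full 14.5×4.5 rectangle (area 65.25 mm²); the cylinder at (12, -1.5): section is a regular 16-gon, circumradius r=10 (area = (16/2)·10.000²·sin(360°/16) = 306.15 mm²); Subtracting the remaining from the first: starting from the 26×18 cube (468.00 mm²), the 14.5×4.5 cube at (1.5, 15.5) partially overlaps it — only the 36.25 mm² overlap (of its 65.25 mm²) is removed, clipping the outline; the r=10 cylinder at (12, -1.5) partially overlaps it — only the 123.52 mm² overlap (of its 306.15 mm²) is removed, clipping the outline — area = 308.23 mm²; the cube at (0.5, 11.5) is absent (z outside [2, 23]); After the difference (first − rest): none of the subtracted shapes is present at this height, so the result so far is unchanged — area = 308.23 mm²; (whole slice rotated 10° about Z — lengths, areas and connectivity unchanged). Overall, the cross-section is a single solid region. Net area = 308.23 mm².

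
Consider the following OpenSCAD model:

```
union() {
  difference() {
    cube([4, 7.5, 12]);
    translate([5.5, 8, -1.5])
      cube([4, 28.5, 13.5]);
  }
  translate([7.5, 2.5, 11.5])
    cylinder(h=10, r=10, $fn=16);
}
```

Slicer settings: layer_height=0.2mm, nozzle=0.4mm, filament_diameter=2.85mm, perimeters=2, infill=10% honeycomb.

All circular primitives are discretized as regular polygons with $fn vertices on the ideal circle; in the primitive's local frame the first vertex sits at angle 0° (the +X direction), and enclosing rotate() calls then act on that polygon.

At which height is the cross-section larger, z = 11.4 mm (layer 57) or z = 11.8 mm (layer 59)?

layer 59 (z = 11.8 mm)

Layer 57 (z = 11.4): the cube is present — its section is the full 4×7.5 rectangle (area 30.00 mm²); the cube at (5.5, 8) (footprint 4×28.5) is included at this height (area 114.00 mm²); After the difference (first − rest): starting from the 4×7.5 cube (30.00 mm²), the 4×28.5 cube at (5.5, 8) misses the remaining region (no effect) — area = 30.00 mm²; the cylinder at (7.5, 2.5) is absent (z outside [11.5, 21.5]); Taking the union: only the result so far is present, so the union is just that shape — area = 30.00 mm². So its area = 30.00 mm². Layer 59 (z = 11.8): the cube is present — its section is the full 4×7.5 rectangle (area 30.00 mm²); the cube at (5.5, 8) is present — its section is the full 4×28.5 rectangle (area 114.00 mm²); After the difference (first − rest): starting from the 4×7.5 cube (30.00 mm²), the 4×28.5 cube at (5.5, 8) misses the remaining region (no effect) — area = 30.00 mm²; the cylinder at (7.5, 2.5): section is a regular 16-gon, circumradius r=10 (area = (16/2)·10.000²·sin(360°/16) = 306.15 mm²); Combining (union): the result so far lies entirely inside the r=10 cylinder at (7.5, 2.5), so the union is just the r=10 cylinder at (7.5, 2.5) — area = 306.15 mm². So its area = 306.15 mm². Layer 59 is larger (306.15 vs 30.00 mm²).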